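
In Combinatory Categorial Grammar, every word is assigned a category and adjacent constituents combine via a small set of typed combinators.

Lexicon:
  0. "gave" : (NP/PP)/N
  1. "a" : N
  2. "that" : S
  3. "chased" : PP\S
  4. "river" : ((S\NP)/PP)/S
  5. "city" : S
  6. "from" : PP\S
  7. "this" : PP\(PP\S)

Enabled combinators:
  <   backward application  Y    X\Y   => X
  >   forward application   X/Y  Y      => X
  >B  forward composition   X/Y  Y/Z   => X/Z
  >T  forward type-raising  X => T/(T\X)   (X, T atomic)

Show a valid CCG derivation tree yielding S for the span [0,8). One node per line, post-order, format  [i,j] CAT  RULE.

[0,1] (NP/PP)/N  lex  "gave"
[1,2] N  lex  "a"
[0,2] NP/PP  >  k=1
[2,3] S  lex  "that"
[2,3] PP/(PP\S)  >T
[3,4] PP\S  lex  "chased"
[2,4] PP  >  k=3
[0,4] NP  >  k=2
[4,5] ((S\NP)/PP)/S  lex  "river"
[5,6] S  lex  "city"
[4,6] (S\NP)/PP  >  k=5
[6,7] PP\S  lex  "from"
[7,8] PP\(PP\S)  lex  "this"
[6,8] PP  <  k=7
[4,8] S\NP  >  k=6
[0,8] S  <  k=4

[0,8] S   <
  [0,4] NP   >
    [0,2] NP/PP   >
      [0,1] "gave" : (NP/PP)/N
      [1,2] "a" : N
    [2,4] PP   >
      [2,3] PP/(PP\S)   >T
        [2,3] "that" : S
      [3,4] "chased" : PP\S
  [4,8] S\NP   >
    [4,6] (S\NP)/PP   >
      [4,5] "river" : ((S\NP)/PP)/S
      [5,6] "city" : S
    [6,8] PP   <
      [6,7] "from" : PP\S
      [7,8] "this" : PP\(PP\S)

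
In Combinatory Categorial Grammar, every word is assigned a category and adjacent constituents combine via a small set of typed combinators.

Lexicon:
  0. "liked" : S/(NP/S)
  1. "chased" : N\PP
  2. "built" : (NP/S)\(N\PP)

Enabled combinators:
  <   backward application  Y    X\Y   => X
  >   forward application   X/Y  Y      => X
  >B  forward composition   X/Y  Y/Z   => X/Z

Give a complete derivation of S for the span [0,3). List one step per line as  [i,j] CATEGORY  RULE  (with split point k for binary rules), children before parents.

[0,1] S/(NP/S)  lex  "liked"
[1,2] N\PP  lex  "chased"
[2,3] (NP/S)\(N\PP)  lex  "built"
[1,3] NP/S  <  k=2
[0,3] S  >  k=1

[0,3] S   >
  [0,1] "liked" : S/(NP/S)
  [1,3] NP/S   <
    [1,2] "chased" : N\PP
    [2,3] "built" : (NP/S)\(N\PP)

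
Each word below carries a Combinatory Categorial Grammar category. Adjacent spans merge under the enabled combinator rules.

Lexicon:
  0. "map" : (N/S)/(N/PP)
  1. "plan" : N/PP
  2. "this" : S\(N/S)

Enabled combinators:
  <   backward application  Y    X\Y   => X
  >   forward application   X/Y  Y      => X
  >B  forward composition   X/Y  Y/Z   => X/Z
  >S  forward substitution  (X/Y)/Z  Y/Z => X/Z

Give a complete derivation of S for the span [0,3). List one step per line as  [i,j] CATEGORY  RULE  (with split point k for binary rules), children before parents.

[0,3] S   <
  [0,2] N/S   >
    [0,1] "map" : (N/S)/(N/PP)
    [1,2] "plan" : N/PP
  [2,3] "this" : S\(N/S)

[0,1] (N/S)/(N/PP)  lex  "map"
[1,2] N/PP  lex  "plan"
[0,2] N/S  >  k=1
[2,3] S\(N/S)  lex  "this"
[0,3] S  <  k=2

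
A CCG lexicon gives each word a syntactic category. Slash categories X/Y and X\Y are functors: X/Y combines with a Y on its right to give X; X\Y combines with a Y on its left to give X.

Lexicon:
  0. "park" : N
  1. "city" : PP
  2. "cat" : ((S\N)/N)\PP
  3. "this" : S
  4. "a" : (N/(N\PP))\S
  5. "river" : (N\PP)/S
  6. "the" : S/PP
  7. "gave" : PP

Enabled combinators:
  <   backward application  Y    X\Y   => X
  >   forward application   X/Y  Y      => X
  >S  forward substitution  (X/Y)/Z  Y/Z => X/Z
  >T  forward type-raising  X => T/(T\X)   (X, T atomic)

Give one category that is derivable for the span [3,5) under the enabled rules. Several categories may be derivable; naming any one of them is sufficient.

N/(N\PP)

[0,8] S   <
  [0,1] "park" : N
  [1,8] S\N   >
    [1,3] (S\N)/N   <
      [1,2] "city" : PP
      [2,3] "cat" : ((S\N)/N)\PP
    [3,8] N   >
      [3,5] N/(N\PP)   <
        [3,4] "this" : S
        [4,5] "a" : (N/(N\PP))\S
      [5,8] N\PP   >
        [5,6] "river" : (N\PP)/S
        [6,8] S   >
          [6,7] "the" : S/PP
          [7,8] "gave" : PP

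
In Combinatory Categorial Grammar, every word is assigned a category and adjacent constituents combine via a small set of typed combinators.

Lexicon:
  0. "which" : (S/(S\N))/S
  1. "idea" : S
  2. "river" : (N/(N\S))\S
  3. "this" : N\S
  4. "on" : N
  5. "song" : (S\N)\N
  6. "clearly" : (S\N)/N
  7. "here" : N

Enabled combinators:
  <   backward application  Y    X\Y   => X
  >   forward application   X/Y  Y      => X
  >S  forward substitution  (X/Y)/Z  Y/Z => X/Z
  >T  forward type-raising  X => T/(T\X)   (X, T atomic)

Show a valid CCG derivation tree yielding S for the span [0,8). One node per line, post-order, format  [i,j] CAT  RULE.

[0,1] (S/(S\N))/S  lex  "which"
[1,2] S  lex  "idea"
[2,3] (N/(N\S))\S  lex  "river"
[1,3] N/(N\S)  <  k=2
[3,4] N\S  lex  "this"
[1,4] N  >  k=3
[4,5] N  lex  "on"
[5,6] (S\N)\N  lex  "song"
[4,6] S\N  <  k=5
[1,6] S  <  k=4
[0,6] S/(S\N)  >  k=1
[6,7] (S\N)/N  lex  "clearly"
[7,8] N  lex  "here"
[6,8] S\N  >  k=7
[0,8] S  >  k=6

[0,8] S   >
  [0,6] S/(S\N)   >
    [0,1] "which" : (S/(S\N))/S
    [1,6] S   <
      [1,4] N   >
        [1,3] N/(N\S)   <
          [1,2] "idea" : S
          [2,3] "river" : (N/(N\S))\S
        [3,4] "this" : N\S
      [4,6] S\N   <
        [4,5] "on" : N
        [5,6] "song" : (S\N)\N
  [6,8] S\N   >
    [6,7] "clearly" : (S\N)/N
    [7,8] "here" : N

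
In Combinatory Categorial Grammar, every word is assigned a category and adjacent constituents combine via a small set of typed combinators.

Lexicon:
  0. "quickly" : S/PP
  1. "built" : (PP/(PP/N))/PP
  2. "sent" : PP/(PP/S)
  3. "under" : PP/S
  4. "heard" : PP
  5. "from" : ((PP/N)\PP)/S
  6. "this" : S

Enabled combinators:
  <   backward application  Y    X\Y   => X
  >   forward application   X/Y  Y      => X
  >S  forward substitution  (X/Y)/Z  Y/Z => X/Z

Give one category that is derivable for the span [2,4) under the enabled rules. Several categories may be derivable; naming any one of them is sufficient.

[0,7] S   >
  [0,1] "quickly" : S/PP
  [1,7] PP   >
    [1,4] PP/(PP/N)   >
      [1,2] "built" : (PP/(PP/N))/PP
      [2,4] PP   >
        [2,3] "sent" : PP/(PP/S)
        [3,4] "under" : PP/S
    [4,7] PP/N   <
      [4,5] "heard" : PP
      [5,7] (PP/N)\PP   >
        [5,6] "from" : ((PP/N)\PP)/S
        [6,7] "this" : S

PP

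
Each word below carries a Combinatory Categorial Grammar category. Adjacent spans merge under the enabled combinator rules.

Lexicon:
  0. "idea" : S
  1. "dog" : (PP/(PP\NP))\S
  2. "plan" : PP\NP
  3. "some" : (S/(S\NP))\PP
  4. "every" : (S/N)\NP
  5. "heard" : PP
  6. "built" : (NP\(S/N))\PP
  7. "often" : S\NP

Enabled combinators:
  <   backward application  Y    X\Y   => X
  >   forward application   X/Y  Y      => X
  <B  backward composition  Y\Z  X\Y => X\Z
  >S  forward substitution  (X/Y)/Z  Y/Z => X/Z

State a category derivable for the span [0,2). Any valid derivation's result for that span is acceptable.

PP/(PP\NP)

[0,8] S   >
  [0,4] S/(S\NP)   <
    [0,3] PP   >
      [0,2] PP/(PP\NP)   <
        [0,1] "idea" : S
        [1,2] "dog" : (PP/(PP\NP))\S
      [2,3] "plan" : PP\NP
    [3,4] "some" : (S/(S\NP))\PP
  [4,8] S\NP   <B
    [4,7] NP\NP   <B
      [4,5] "every" : (S/N)\NP
      [5,7] NP\(S/N)   <
        [5,6] "heard" : PP
        [6,7] "built" : (NP\(S/N))\PP
    [7,8] "often" : S\NP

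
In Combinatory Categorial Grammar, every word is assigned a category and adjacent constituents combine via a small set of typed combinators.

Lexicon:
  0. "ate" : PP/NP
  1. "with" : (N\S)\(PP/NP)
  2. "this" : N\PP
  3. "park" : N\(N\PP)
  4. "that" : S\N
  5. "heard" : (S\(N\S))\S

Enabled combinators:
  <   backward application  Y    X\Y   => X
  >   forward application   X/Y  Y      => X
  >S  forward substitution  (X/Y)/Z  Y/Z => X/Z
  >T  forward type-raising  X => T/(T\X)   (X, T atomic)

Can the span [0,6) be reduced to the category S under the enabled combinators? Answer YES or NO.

[0,6] S   <
  [0,2] N\S   <
    [0,1] "ate" : PP/NP
    [1,2] "with" : (N\S)\(PP/NP)
  [2,6] S\(N\S)   <
    [2,5] S   <
      [2,4] N   <
        [2,3] "this" : N\PP
        [3,4] "park" : N\(N\PP)
      [4,5] "that" : S\N
    [5,6] "heard" : (S\(N\S))\S

YES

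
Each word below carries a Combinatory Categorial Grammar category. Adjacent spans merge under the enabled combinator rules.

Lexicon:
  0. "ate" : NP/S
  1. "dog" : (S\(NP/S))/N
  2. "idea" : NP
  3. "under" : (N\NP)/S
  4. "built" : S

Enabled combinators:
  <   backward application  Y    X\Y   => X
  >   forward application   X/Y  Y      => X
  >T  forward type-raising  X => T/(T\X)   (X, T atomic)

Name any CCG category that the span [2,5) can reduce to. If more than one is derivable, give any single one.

[0,5] S   <
  [0,1] "ate" : NP/S
  [1,5] S\(NP/S)   >
    [1,2] "dog" : (S\(NP/S))/N
    [2,5] N   >
      [2,3] N/(N\NP)   >T
        [2,3] "idea" : NP
      [3,5] N\NP   >
        [3,4] "under" : (N\NP)/S
        [4,5] "built" : S

N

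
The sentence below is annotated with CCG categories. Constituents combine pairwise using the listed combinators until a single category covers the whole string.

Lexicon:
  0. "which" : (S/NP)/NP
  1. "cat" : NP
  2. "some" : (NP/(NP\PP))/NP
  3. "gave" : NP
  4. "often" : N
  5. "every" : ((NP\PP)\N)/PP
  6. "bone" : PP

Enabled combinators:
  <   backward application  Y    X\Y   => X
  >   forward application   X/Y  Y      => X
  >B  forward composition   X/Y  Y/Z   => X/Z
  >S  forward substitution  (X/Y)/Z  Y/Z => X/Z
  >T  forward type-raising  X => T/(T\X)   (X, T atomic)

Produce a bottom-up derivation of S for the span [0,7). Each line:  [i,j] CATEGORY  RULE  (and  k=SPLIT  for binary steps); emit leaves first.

[0,7] S   >
  [0,2] S/NP   >
    [0,1] "which" : (S/NP)/NP
    [1,2] "cat" : NP
  [2,7] NP   >
    [2,4] NP/(NP\PP)   >
      [2,3] "some" : (NP/(NP\PP))/NP
      [3,4] "gave" : NP
    [4,7] NP\PP   <
      [4,5] "often" : N
      [5,7] (NP\PP)\N   >
        [5,6] "every" : ((NP\PP)\N)/PP
        [6,7] "bone" : PP

[0,1] (S/NP)/NP  lex  "which"
[1,2] NP  lex  "cat"
[0,2] S/NP  >  k=1
[2,3] (NP/(NP\PP))/NP  lex  "some"
[3,4] NP  lex  "gave"
[2,4] NP/(NP\PP)  >  k=3
[4,5] N  lex  "often"
[5,6] ((NP\PP)\N)/PP  lex  "every"
[6,7] PP  lex  "bone"
[5,7] (NP\PP)\N  >  k=6
[4,7] NP\PP  <  k=5
[2,7] NP  >  k=4
[0,7] S  >  k=2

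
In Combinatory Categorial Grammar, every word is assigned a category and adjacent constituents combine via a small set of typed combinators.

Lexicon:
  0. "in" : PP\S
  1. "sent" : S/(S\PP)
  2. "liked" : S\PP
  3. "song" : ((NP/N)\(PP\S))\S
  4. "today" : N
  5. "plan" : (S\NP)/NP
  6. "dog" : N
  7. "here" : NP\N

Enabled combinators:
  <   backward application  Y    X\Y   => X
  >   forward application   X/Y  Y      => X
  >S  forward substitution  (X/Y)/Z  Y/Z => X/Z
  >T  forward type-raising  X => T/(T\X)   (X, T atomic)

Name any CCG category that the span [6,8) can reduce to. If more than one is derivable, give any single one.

NP

[0,8] S   <
  [0,5] NP   >
    [0,4] NP/N   <
      [0,1] "in" : PP\S
      [1,4] (NP/N)\(PP\S)   <
        [1,3] S   >
          [1,2] "sent" : S/(S\PP)
          [2,3] "liked" : S\PP
        [3,4] "song" : ((NP/N)\(PP\S))\S
    [4,5] "today" : N
  [5,8] S\NP   >
    [5,6] "plan" : (S\NP)/NP
    [6,8] NP   <
      [6,7] "dog" : N
      [7,8] "here" : NP\N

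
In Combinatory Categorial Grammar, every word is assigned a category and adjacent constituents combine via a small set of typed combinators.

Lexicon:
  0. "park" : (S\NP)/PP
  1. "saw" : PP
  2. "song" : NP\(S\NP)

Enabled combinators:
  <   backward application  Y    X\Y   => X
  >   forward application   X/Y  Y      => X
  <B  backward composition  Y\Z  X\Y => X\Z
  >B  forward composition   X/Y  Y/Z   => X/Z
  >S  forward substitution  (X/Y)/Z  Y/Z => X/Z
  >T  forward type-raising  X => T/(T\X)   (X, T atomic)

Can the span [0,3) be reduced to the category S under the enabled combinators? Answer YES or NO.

(S\NP)/PP PP NP\(S\NP)
CKY chart[0,3] = {N/(N\NP), NP, NP/(NP\NP), PP/(PP\NP), S/(S\NP)}; S ∉ chart

NO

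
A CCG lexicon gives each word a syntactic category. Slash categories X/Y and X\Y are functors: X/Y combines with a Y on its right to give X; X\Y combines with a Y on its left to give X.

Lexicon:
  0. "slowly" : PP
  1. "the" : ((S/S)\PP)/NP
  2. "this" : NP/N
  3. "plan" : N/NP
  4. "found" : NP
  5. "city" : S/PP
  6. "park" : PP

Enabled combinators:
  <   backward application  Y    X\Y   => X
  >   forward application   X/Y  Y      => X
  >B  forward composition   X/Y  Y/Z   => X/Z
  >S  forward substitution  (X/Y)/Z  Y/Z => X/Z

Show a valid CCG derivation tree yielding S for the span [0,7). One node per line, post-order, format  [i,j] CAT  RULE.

[0,7] S   >
  [0,6] S/PP   >B
    [0,5] S/S   <
      [0,1] "slowly" : PP
      [1,5] (S/S)\PP   >
        [1,2] "the" : ((S/S)\PP)/NP
        [2,5] NP   >
          [2,3] "this" : NP/N
          [3,5] N   >
            [3,4] "plan" : N/NP
            [4,5] "found" : NP
    [5,6] "city" : S/PP
  [6,7] "park" : PP

[0,1] PP  lex  "slowly"
[1,2] ((S/S)\PP)/NP  lex  "the"
[2,3] NP/N  lex  "this"
[3,4] N/NP  lex  "plan"
[4,5] NP  lex  "found"
[3,5] N  >  k=4
[2,5] NP  >  k=3
[1,5] (S/S)\PP  >  k=2
[0,5] S/S  <  k=1
[5,6] S/PP  lex  "city"
[0,6] S/PP  >B  k=5
[6,7] PP  lex  "park"
[0,7] S  >  k=6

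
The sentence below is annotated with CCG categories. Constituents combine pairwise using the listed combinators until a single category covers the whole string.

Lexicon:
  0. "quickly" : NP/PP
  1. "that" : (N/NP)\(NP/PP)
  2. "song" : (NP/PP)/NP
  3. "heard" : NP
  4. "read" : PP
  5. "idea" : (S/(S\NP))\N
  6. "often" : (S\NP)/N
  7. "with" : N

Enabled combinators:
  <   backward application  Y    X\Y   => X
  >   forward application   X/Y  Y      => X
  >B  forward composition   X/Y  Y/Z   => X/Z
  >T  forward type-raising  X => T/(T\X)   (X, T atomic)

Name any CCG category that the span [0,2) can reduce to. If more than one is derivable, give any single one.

[0,8] S   >
  [0,6] S/(S\NP)   <
    [0,5] N   >
      [0,2] N/NP   <
        [0,1] "quickly" : NP/PP
        [1,2] "that" : (N/NP)\(NP/PP)
      [2,5] NP   >
        [2,4] NP/PP   >
          [2,3] "song" : (NP/PP)/NP
          [3,4] "heard" : NP
        [4,5] "read" : PP
    [5,6] "idea" : (S/(S\NP))\N
  [6,8] S\NP   >
    [6,7] "often" : (S\NP)/N
    [7,8] "with" : N

N/NP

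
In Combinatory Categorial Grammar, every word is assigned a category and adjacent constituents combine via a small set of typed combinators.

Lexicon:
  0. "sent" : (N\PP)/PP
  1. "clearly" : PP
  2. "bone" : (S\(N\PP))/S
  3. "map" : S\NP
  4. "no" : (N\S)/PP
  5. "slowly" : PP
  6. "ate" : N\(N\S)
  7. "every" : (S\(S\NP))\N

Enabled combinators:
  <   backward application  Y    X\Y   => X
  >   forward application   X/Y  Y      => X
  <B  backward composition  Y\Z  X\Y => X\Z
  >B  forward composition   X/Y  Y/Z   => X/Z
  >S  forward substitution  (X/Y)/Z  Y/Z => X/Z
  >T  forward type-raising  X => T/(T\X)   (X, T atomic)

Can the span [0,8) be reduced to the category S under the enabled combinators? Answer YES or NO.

YES

[0,8] S   <
  [0,2] N\PP   >
    [0,1] "sent" : (N\PP)/PP
    [1,2] "clearly" : PP
  [2,8] S\(N\PP)   >
    [2,3] "bone" : (S\(N\PP))/S
    [3,8] S   <
      [3,4] "map" : S\NP
      [4,8] S\(S\NP)   <
        [4,7] N   <
          [4,6] N\S   >
            [4,5] "no" : (N\S)/PP
            [5,6] "slowly" : PP
          [6,7] "ate" : N\(N\S)
        [7,8] "every" : (S\(S\NP))\N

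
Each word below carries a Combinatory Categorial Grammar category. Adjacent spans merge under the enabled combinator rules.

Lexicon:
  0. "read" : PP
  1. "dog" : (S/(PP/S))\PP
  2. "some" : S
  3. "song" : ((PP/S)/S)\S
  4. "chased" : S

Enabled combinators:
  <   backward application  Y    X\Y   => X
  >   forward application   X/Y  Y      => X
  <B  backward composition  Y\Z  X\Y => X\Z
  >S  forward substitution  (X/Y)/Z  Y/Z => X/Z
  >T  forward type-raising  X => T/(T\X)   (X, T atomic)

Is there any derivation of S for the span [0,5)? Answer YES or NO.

[0,5] S   >
  [0,2] S/(PP/S)   <
    [0,1] "read" : PP
    [1,2] "dog" : (S/(PP/S))\PP
  [2,5] PP/S   >
    [2,4] (PP/S)/S   <
      [2,3] "some" : S
      [3,4] "song" : ((PP/S)/S)\S
    [4,5] "chased" : S

YES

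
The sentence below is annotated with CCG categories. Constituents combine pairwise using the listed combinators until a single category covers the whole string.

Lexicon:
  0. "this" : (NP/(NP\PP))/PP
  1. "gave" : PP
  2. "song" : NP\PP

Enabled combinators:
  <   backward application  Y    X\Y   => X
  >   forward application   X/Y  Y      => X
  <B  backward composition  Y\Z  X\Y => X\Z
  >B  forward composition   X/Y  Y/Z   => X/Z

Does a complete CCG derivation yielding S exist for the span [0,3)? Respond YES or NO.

(NP/(NP\PP))/PP PP NP\PP
CKY chart[0,3] = {NP}; S ∉ chart

NO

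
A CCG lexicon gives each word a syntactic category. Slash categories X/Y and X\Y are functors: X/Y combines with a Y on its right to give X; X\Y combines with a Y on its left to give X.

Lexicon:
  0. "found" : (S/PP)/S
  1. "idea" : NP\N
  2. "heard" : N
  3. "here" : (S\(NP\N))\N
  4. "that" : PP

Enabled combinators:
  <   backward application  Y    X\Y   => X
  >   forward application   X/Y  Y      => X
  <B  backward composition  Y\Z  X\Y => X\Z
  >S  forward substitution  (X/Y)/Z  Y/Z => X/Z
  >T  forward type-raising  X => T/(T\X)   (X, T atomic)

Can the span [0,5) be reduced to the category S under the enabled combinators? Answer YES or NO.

YES

[0,5] S   >
  [0,4] S/PP   >
    [0,1] "found" : (S/PP)/S
    [1,4] S   <
      [1,2] "idea" : NP\N
      [2,4] S\(NP\N)   <
        [2,3] "heard" : N
        [3,4] "here" : (S\(NP\N))\N
  [4,5] "that" : PP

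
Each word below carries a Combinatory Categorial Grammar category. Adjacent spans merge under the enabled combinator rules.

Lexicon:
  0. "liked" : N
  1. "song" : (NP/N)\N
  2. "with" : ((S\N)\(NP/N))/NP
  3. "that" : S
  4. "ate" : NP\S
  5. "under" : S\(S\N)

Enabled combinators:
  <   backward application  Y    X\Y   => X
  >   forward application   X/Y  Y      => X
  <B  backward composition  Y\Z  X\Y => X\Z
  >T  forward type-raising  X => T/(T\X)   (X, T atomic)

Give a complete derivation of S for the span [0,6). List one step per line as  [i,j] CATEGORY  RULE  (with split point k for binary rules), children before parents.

[0,6] S   <
  [0,5] S\N   <
    [0,2] NP/N   <
      [0,1] "liked" : N
      [1,2] "song" : (NP/N)\N
    [2,5] (S\N)\(NP/N)   >
      [2,3] "with" : ((S\N)\(NP/N))/NP
      [3,5] NP   >
        [3,4] NP/(NP\S)   >T
          [3,4] "that" : S
        [4,5] "ate" : NP\S
  [5,6] "under" : S\(S\N)

[0,1] N  lex  "liked"
[1,2] (NP/N)\N  lex  "song"
[0,2] NP/N  <  k=1
[2,3] ((S\N)\(NP/N))/NP  lex  "with"
[3,4] S  lex  "that"
[3,4] NP/(NP\S)  >T
[4,5] NP\S  lex  "ate"
[3,5] NP  >  k=4
[2,5] (S\N)\(NP/N)  >  k=3
[0,5] S\N  <  k=2
[5,6] S\(S\N)  lex  "under"
[0,6] S  <  k=5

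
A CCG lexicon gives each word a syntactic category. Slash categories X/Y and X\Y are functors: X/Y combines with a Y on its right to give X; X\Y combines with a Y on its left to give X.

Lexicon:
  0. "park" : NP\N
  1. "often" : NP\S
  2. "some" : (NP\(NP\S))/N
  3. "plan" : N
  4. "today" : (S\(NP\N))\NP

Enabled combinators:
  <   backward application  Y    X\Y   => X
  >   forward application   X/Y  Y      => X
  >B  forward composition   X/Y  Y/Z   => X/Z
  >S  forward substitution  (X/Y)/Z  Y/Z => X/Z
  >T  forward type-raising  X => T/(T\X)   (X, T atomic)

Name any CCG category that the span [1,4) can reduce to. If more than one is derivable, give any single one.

[0,5] S   <
  [0,1] "park" : NP\N
  [1,5] S\(NP\N)   <
    [1,4] NP   <
      [1,2] "often" : NP\S
      [2,4] NP\(NP\S)   >
        [2,3] "some" : (NP\(NP\S))/N
        [3,4] "plan" : N
    [4,5] "today" : (S\(NP\N))\NP

NP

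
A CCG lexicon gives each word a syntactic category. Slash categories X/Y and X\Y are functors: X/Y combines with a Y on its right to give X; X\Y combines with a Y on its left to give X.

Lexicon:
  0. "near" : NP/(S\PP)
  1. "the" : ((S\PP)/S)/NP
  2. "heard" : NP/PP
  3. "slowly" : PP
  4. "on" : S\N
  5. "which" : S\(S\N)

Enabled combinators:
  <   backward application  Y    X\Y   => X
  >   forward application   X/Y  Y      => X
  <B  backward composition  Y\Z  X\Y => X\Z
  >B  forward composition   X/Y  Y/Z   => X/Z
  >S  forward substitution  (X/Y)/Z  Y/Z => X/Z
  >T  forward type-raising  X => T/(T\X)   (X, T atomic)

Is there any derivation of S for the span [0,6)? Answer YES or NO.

NP/(S\PP) ((S\PP)/S)/NP NP/PP PP S\N S\(S\N)
CKY chart[0,6] = {N/(N\NP), NP, NP/(NP\NP), NP/(S\S), PP/(PP\NP), S/(S\NP)}; S ∉ chart

NO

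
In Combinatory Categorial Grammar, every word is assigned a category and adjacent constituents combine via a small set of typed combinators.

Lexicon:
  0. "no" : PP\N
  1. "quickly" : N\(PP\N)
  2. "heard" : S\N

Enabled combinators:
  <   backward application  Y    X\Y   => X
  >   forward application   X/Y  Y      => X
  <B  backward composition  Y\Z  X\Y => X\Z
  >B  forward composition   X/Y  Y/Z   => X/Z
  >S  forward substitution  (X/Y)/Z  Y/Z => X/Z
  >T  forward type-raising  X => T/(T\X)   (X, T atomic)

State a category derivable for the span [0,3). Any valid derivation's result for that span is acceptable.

[0,3] S   <
  [0,2] N   <
    [0,1] "no" : PP\N
    [1,2] "quickly" : N\(PP\N)
  [2,3] "heard" : S\N

S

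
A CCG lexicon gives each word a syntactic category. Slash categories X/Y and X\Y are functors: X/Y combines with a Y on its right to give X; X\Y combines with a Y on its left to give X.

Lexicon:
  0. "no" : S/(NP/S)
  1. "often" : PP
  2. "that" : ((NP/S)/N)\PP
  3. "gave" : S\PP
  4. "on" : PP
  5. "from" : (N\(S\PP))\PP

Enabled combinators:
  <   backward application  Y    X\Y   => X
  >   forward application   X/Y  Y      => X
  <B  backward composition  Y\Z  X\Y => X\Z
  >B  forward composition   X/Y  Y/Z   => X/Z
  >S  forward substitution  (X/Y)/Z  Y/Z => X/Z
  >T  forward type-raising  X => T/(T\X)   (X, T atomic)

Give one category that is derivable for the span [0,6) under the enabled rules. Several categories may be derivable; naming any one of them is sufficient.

[0,6] S   >
  [0,3] S/N   >B
    [0,1] "no" : S/(NP/S)
    [1,3] (NP/S)/N   <
      [1,2] "often" : PP
      [2,3] "that" : ((NP/S)/N)\PP
  [3,6] N   <
    [3,4] "gave" : S\PP
    [4,6] N\(S\PP)   <
      [4,5] "on" : PP
      [5,6] "from" : (N\(S\PP))\PP

S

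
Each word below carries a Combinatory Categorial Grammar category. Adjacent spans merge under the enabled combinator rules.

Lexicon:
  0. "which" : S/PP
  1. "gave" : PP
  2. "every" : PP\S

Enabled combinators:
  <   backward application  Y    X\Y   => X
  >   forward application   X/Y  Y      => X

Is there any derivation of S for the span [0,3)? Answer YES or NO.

S/PP PP PP\S
CKY chart[0,3] = {PP}; S ∉ chart

NO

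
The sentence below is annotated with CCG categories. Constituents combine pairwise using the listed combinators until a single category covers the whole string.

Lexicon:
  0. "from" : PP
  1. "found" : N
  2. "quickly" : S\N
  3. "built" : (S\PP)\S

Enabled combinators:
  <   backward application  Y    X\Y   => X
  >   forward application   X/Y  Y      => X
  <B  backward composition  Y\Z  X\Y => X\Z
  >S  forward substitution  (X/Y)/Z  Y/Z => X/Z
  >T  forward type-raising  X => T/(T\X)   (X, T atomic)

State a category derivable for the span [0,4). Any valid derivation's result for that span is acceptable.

S

[0,4] S   <
  [0,1] "from" : PP
  [1,4] S\PP   <
    [1,3] S   >
      [1,2] S/(S\N)   >T
        [1,2] "found" : N
      [2,3] "quickly" : S\N
    [3,4] "built" : (S\PP)\S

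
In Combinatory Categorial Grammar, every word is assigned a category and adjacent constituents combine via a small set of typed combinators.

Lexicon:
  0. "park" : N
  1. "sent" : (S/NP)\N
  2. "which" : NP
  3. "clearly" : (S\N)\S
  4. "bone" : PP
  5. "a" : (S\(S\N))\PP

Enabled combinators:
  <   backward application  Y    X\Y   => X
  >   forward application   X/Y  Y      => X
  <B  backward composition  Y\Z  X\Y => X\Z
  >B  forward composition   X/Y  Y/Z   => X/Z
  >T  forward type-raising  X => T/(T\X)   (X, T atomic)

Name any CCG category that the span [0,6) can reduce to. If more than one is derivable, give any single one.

[0,6] S   <
  [0,4] S\N   <
    [0,3] S   >
      [0,2] S/NP   <
        [0,1] "park" : N
        [1,2] "sent" : (S/NP)\N
      [2,3] "which" : NP
    [3,4] "clearly" : (S\N)\S
  [4,6] S\(S\N)   <
    [4,5] "bone" : PP
    [5,6] "a" : (S\(S\N))\PP

S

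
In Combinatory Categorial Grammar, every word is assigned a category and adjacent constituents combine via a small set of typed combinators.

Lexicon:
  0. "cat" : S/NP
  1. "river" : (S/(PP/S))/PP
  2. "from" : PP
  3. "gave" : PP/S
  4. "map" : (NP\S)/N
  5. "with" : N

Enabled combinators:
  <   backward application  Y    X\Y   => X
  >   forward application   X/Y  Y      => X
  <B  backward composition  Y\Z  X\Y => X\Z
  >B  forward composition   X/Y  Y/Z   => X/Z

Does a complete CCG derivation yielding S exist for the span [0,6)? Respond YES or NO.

[0,6] S   >
  [0,1] "cat" : S/NP
  [1,6] NP   <
    [1,4] S   >
      [1,3] S/(PP/S)   >
        [1,2] "river" : (S/(PP/S))/PP
        [2,3] "from" : PP
      [3,4] "gave" : PP/S
    [4,6] NP\S   >
      [4,5] "map" : (NP\S)/N
      [5,6] "with" : N

YES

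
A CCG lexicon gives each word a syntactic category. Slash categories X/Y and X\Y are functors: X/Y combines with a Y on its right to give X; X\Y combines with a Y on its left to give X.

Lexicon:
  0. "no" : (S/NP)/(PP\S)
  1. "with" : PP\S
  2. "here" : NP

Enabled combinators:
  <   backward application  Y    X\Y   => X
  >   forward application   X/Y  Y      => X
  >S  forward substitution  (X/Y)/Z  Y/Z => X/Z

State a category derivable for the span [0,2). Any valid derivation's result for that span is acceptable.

S/NP

[0,3] S   >
  [0,2] S/NP   >
    [0,1] "no" : (S/NP)/(PP\S)
    [1,2] "with" : PP\S
  [2,3] "here" : NP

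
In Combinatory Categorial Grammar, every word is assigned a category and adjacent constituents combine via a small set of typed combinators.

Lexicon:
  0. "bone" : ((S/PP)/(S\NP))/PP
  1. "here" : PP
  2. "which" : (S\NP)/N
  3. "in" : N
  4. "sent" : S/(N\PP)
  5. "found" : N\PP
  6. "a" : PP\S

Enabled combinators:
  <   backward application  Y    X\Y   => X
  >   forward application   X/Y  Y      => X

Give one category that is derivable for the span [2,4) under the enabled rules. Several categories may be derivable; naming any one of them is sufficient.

[0,7] S   >
  [0,4] S/PP   >
    [0,2] (S/PP)/(S\NP)   >
      [0,1] "bone" : ((S/PP)/(S\NP))/PP
      [1,2] "here" : PP
    [2,4] S\NP   >
      [2,3] "which" : (S\NP)/N
      [3,4] "in" : N
  [4,7] PP   <
    [4,6] S   >
      [4,5] "sent" : S/(N\PP)
      [5,6] "found" : N\PP
    [6,7] "a" : PP\S

S\NP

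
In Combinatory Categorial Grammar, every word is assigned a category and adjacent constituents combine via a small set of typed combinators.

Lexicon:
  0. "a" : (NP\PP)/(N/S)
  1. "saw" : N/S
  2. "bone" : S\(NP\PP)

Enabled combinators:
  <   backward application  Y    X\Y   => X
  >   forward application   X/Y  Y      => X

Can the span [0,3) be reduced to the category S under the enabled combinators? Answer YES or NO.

YES

[0,3] S   <
  [0,2] NP\PP   >
    [0,1] "a" : (NP\PP)/(N/S)
    [1,2] "saw" : N/S
  [2,3] "bone" : S\(NP\PP)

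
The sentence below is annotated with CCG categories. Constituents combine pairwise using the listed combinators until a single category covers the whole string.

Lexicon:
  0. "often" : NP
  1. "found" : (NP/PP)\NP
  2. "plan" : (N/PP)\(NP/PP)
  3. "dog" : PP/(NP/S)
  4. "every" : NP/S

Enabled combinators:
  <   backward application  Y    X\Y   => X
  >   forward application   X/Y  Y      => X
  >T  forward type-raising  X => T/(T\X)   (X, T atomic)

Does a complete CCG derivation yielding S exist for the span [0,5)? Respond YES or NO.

NP (NP/PP)\NP (N/PP)\(NP/PP) PP/(NP/S) NP/S
CKY chart[0,5] = {N, N/(N\N), NP/(NP\N), PP/(PP\N), S/(S\N)}; S ∉ chart

NO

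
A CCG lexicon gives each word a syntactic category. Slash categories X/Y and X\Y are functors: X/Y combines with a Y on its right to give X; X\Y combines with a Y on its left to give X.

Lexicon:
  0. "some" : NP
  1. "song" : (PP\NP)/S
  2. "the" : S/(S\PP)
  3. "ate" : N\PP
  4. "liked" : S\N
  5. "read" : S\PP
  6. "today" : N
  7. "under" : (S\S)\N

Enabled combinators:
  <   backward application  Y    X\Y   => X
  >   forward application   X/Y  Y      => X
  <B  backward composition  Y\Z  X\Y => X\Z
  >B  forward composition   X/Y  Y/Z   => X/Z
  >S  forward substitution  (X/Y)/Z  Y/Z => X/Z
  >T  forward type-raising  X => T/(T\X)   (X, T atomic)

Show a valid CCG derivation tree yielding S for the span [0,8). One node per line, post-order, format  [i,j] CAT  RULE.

[0,8] S   <
  [0,5] PP   >
    [0,1] PP/(PP\NP)   >T
      [0,1] "some" : NP
    [1,5] PP\NP   >
      [1,2] "song" : (PP\NP)/S
      [2,5] S   >
        [2,3] "the" : S/(S\PP)
        [3,5] S\PP   <B
          [3,4] "ate" : N\PP
          [4,5] "liked" : S\N
  [5,8] S\PP   <B
    [5,6] "read" : S\PP
    [6,8] S\S   <
      [6,7] "today" : N
      [7,8] "under" : (S\S)\N

[0,1] NP  lex  "some"
[0,1] PP/(PP\NP)  >T
[1,2] (PP\NP)/S  lex  "song"
[2,3] S/(S\PP)  lex  "the"
[3,4] N\PP  lex  "ate"
[4,5] S\N  lex  "liked"
[3,5] S\PP  <B  k=4
[2,5] S  >  k=3
[1,5] PP\NP  >  k=2
[0,5] PP  >  k=1
[5,6] S\PP  lex  "read"
[6,7] N  lex  "today"
[7,8] (S\S)\N  lex  "under"
[6,8] S\S  <  k=7
[5,8] S\PP  <B  k=6
[0,8] S  <  k=5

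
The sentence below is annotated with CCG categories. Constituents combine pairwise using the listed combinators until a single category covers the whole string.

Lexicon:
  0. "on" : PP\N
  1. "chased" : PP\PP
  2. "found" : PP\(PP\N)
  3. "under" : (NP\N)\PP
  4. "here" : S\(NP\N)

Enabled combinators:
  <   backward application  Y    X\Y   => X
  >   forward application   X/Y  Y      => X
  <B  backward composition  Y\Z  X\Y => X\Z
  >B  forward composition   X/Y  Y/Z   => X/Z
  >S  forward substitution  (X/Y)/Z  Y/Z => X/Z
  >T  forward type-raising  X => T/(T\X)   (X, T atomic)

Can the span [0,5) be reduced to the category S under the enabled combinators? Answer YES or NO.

[0,5] S   <
  [0,3] PP   <
    [0,2] PP\N   <B
      [0,1] "on" : PP\N
      [1,2] "chased" : PP\PP
    [2,3] "found" : PP\(PP\N)
  [3,5] S\PP   <B
    [3,4] "under" : (NP\N)\PP
    [4,5] "here" : S\(NP\N)

YES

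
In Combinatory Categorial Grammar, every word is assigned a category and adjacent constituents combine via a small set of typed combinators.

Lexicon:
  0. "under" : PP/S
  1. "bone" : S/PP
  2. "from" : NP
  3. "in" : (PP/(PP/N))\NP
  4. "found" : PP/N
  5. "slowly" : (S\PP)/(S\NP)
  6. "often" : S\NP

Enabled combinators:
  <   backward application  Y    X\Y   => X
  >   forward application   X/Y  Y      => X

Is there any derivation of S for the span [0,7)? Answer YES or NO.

[0,7] S   <
  [0,5] PP   >
    [0,1] "under" : PP/S
    [1,5] S   >
      [1,2] "bone" : S/PP
      [2,5] PP   >
        [2,4] PP/(PP/N)   <
          [2,3] "from" : NP
          [3,4] "in" : (PP/(PP/N))\NP
        [4,5] "found" : PP/N
  [5,7] S\PP   >
    [5,6] "slowly" : (S\PP)/(S\NP)
    [6,7] "often" : S\NP

YES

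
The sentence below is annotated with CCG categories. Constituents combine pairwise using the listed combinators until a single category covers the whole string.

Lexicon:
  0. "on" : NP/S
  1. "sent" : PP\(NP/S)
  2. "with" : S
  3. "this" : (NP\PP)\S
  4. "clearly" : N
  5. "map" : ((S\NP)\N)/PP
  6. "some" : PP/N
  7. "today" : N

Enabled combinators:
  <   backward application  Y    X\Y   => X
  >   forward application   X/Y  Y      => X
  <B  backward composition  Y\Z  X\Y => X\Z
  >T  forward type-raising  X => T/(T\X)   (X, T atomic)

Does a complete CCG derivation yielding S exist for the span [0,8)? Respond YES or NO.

YES

[0,8] S   <
  [0,4] NP   <
    [0,2] PP   <
      [0,1] "on" : NP/S
      [1,2] "sent" : PP\(NP/S)
    [2,4] NP\PP   <
      [2,3] "with" : S
      [3,4] "this" : (NP\PP)\S
  [4,8] S\NP   <
    [4,5] "clearly" : N
    [5,8] (S\NP)\N   >
      [5,6] "map" : ((S\NP)\N)/PP
      [6,8] PP   >
        [6,7] "some" : PP/N
        [7,8] "today" : N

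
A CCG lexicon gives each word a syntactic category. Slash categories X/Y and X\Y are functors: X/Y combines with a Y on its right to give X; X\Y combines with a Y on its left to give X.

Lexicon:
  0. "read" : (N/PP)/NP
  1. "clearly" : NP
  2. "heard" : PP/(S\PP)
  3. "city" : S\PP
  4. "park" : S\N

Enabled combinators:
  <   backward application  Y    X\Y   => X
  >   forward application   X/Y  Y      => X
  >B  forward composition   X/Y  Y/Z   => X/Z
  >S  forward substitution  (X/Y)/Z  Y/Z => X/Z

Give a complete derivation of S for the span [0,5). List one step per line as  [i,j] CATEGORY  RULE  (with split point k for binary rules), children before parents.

[0,5] S   <
  [0,4] N   >
    [0,2] N/PP   >
      [0,1] "read" : (N/PP)/NP
      [1,2] "clearly" : NP
    [2,4] PP   >
      [2,3] "heard" : PP/(S\PP)
      [3,4] "city" : S\PP
  [4,5] "park" : S\N

[0,1] (N/PP)/NP  lex  "read"
[1,2] NP  lex  "clearly"
[0,2] N/PP  >  k=1
[2,3] PP/(S\PP)  lex  "heard"
[3,4] S\PP  lex  "city"
[2,4] PP  >  k=3
[0,4] N  >  k=2
[4,5] S\N  lex  "park"
[0,5] S  <  k=4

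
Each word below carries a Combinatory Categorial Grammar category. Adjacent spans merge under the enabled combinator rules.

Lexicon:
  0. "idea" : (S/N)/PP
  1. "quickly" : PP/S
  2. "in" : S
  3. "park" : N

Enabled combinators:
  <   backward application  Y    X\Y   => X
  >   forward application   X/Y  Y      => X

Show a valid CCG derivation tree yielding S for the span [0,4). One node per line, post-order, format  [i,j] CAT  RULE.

[0,4] S   >
  [0,3] S/N   >
    [0,1] "idea" : (S/N)/PP
    [1,3] PP   >
      [1,2] "quickly" : PP/S
      [2,3] "in" : S
  [3,4] "park" : N

[0,1] (S/N)/PP  lex  "idea"
[1,2] PP/S  lex  "quickly"
[2,3] S  lex  "in"
[1,3] PP  >  k=2
[0,3] S/N  >  k=1
[3,4] N  lex  "park"
[0,4] S  >  k=3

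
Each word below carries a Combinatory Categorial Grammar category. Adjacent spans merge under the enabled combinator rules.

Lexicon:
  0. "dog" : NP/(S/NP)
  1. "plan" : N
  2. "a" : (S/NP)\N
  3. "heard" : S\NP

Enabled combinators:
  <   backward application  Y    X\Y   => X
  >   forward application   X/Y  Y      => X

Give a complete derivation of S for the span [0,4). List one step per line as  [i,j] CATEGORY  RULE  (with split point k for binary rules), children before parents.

[0,4] S   <
  [0,3] NP   >
    [0,1] "dog" : NP/(S/NP)
    [1,3] S/NP   <
      [1,2] "plan" : N
      [2,3] "a" : (S/NP)\N
  [3,4] "heard" : S\NP

[0,1] NP/(S/NP)  lex  "dog"
[1,2] N  lex  "plan"
[2,3] (S/NP)\N  lex  "a"
[1,3] S/NP  <  k=2
[0,3] NP  >  k=1
[3,4] S\NP  lex  "heard"
[0,4] S  <  k=3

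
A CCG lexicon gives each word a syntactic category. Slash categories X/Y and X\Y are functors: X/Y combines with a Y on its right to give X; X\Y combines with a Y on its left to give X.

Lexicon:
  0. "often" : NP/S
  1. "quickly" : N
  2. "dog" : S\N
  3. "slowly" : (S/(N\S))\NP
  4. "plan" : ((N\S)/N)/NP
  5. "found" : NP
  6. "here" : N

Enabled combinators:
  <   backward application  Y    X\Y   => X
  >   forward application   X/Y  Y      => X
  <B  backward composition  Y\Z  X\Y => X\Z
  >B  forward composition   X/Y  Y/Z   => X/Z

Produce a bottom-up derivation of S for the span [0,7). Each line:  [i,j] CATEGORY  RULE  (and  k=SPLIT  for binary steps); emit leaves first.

[0,1] NP/S  lex  "often"
[1,2] N  lex  "quickly"
[2,3] S\N  lex  "dog"
[1,3] S  <  k=2
[0,3] NP  >  k=1
[3,4] (S/(N\S))\NP  lex  "slowly"
[0,4] S/(N\S)  <  k=3
[4,5] ((N\S)/N)/NP  lex  "plan"
[5,6] NP  lex  "found"
[4,6] (N\S)/N  >  k=5
[6,7] N  lex  "here"
[4,7] N\S  >  k=6
[0,7] S  >  k=4

[0,7] S   >
  [0,4] S/(N\S)   <
    [0,3] NP   >
      [0,1] "often" : NP/S
      [1,3] S   <
        [1,2] "quickly" : N
        [2,3] "dog" : S\N
    [3,4] "slowly" : (S/(N\S))\NP
  [4,7] N\S   >
    [4,6] (N\S)/N   >
      [4,5] "plan" : ((N\S)/N)/NP
      [5,6] "found" : NP
    [6,7] "here" : N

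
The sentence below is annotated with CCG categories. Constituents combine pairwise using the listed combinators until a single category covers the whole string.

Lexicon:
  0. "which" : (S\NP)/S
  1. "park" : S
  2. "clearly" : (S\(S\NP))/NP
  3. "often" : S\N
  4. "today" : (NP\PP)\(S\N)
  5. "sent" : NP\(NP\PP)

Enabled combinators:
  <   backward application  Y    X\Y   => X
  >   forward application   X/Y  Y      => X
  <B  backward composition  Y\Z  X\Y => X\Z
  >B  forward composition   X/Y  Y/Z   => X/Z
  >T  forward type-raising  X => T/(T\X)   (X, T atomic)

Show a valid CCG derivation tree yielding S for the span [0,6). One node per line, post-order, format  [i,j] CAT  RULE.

[0,6] S   <
  [0,2] S\NP   >
    [0,1] "which" : (S\NP)/S
    [1,2] "park" : S
  [2,6] S\(S\NP)   >
    [2,3] "clearly" : (S\(S\NP))/NP
    [3,6] NP   <
      [3,5] NP\PP   <
        [3,4] "often" : S\N
        [4,5] "today" : (NP\PP)\(S\N)
      [5,6] "sent" : NP\(NP\PP)

[0,1] (S\NP)/S  lex  "which"
[1,2] S  lex  "park"
[0,2] S\NP  >  k=1
[2,3] (S\(S\NP))/NP  lex  "clearly"
[3,4] S\N  lex  "often"
[4,5] (NP\PP)\(S\N)  lex  "today"
[3,5] NP\PP  <  k=4
[5,6] NP\(NP\PP)  lex  "sent"
[3,6] NP  <  k=5
[2,6] S\(S\NP)  >  k=3
[0,6] S  <  k=2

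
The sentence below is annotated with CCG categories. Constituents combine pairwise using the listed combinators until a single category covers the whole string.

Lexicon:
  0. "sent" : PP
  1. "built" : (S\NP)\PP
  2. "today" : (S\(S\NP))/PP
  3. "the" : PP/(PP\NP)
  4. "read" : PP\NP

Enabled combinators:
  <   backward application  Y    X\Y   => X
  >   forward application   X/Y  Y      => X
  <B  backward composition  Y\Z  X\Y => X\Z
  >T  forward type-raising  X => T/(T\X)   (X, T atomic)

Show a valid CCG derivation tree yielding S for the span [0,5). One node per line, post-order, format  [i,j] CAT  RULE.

[0,5] S   <
  [0,2] S\NP   <
    [0,1] "sent" : PP
    [1,2] "built" : (S\NP)\PP
  [2,5] S\(S\NP)   >
    [2,3] "today" : (S\(S\NP))/PP
    [3,5] PP   >
      [3,4] "the" : PP/(PP\NP)
      [4,5] "read" : PP\NP

[0,1] PP  lex  "sent"
[1,2] (S\NP)\PP  lex  "built"
[0,2] S\NP  <  k=1
[2,3] (S\(S\NP))/PP  lex  "today"
[3,4] PP/(PP\NP)  lex  "the"
[4,5] PP\NP  lex  "read"
[3,5] PP  >  k=4
[2,5] S\(S\NP)  >  k=3
[0,5] S  <  k=2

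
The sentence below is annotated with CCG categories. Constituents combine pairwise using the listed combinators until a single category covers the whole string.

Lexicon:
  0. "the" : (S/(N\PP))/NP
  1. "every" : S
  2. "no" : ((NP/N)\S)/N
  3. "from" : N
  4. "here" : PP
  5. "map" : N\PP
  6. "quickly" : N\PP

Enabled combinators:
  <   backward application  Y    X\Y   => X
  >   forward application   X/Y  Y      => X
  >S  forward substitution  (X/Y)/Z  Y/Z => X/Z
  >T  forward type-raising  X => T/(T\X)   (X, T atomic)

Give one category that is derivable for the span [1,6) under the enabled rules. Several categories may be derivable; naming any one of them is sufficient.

NP

[0,7] S   >
  [0,6] S/(N\PP)   >
    [0,1] "the" : (S/(N\PP))/NP
    [1,6] NP   >
      [1,4] NP/N   <
        [1,2] "every" : S
        [2,4] (NP/N)\S   >
          [2,3] "no" : ((NP/N)\S)/N
          [3,4] "from" : N
      [4,6] N   <
        [4,5] "here" : PP
        [5,6] "map" : N\PP
  [6,7] "quickly" : N\PP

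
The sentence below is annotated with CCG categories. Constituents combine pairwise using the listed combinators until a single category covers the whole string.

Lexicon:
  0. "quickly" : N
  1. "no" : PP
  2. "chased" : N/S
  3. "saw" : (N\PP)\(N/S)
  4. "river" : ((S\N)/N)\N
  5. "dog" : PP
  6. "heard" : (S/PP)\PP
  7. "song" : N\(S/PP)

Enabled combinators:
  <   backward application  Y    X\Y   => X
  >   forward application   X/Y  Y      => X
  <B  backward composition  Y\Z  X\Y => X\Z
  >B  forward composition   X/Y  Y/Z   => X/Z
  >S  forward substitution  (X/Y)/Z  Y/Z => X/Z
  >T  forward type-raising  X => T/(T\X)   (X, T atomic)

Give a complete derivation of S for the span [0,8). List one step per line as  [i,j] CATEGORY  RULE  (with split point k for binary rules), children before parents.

[0,8] S   >
  [0,1] S/(S\N)   >T
    [0,1] "quickly" : N
  [1,8] S\N   >
    [1,5] (S\N)/N   <
      [1,4] N   <
        [1,2] "no" : PP
        [2,4] N\PP   <
          [2,3] "chased" : N/S
          [3,4] "saw" : (N\PP)\(N/S)
      [4,5] "river" : ((S\N)/N)\N
    [5,8] N   <
      [5,7] S/PP   <
        [5,6] "dog" : PP
        [6,7] "heard" : (S/PP)\PP
      [7,8] "song" : N\(S/PP)

[0,1] N  lex  "quickly"
[0,1] S/(S\N)  >T
[1,2] PP  lex  "no"
[2,3] N/S  lex  "chased"
[3,4] (N\PP)\(N/S)  lex  "saw"
[2,4] N\PP  <  k=3
[1,4] N  <  k=2
[4,5] ((S\N)/N)\N  lex  "river"
[1,5] (S\N)/N  <  k=4
[5,6] PP  lex  "dog"
[6,7] (S/PP)\PP  lex  "heard"
[5,7] S/PP  <  k=6
[7,8] N\(S/PP)  lex  "song"
[5,8] N  <  k=7
[1,8] S\N  >  k=5
[0,8] S  >  k=1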